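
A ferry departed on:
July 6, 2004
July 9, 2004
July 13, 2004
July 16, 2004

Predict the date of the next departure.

Every event lands on a Tuesday or Friday (gaps cycle 3, 4, 3).
So the schedule is: every Tuesday and Friday.
The following Tuesday is July 20, 2004.

July 20, 2004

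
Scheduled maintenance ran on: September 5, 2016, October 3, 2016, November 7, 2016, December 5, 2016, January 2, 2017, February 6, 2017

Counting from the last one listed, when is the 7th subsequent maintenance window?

September 4, 2017

Gaps: 28, 35, 28, 28, 35 days — a mix of 28 and 35. Every date is a Monday.
Each is the 1st Monday of its month.
1st Monday of March 2017: March 6, 2017.
1st Monday of April 2017: April 3, 2017.
1st Monday of May 2017: May 1, 2017.
June 2017 — 1st Monday is June 5, 2017.
July 2017 — 1st Monday is July 3, 2017.
1st Monday of August 2017: August 7, 2017.
September 2017 — 1st Monday is September 4, 2017.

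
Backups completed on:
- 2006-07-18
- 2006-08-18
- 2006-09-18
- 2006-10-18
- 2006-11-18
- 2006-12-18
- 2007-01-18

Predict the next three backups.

Each date is the 18th; the gaps (31, 31, 30, 31, 30, 31) track the month lengths.
The rule is the 18th of each month.
Next: February 2007 → 2007-02-18.
March 2007: 2007-03-18.
Next: April 2007 → 2007-04-18.

2007-02-18, 2007-03-18, 2007-04-18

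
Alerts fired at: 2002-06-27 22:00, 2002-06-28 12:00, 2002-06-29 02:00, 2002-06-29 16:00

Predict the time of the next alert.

The interval is a steady 14 hours (14, 14, 14).
2002-06-29 16:00 + 14 h = 2002-06-30 06:00.

2002-06-30 06:00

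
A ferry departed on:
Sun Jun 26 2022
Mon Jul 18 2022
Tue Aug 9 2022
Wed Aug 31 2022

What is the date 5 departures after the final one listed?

The spacing is 22, 22, 22 days — always 22 days.
Wed Aug 31 2022 + 22 days = Thu Sep 22 2022.
Thu Sep 22 2022 + 22 days = Fri Oct 14 2022.
Fri Oct 14 2022 + 22 days = Sat Nov 5 2022.
Sat Nov 5 2022 + 22 days = Sun Nov 27 2022.
Sun Nov 27 2022 + 22 days = Mon Dec 19 2022.

Mon Dec 19 2022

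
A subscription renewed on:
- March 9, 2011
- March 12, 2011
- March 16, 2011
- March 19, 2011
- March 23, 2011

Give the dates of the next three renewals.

The gap pattern 3, 4, 3, 4 repeats every 2 events.
These are the Wednesdays and Saturdays of each week.
The following Saturday is March 26, 2011.
The following Wednesday is March 30, 2011.
Next Saturday: April 2, 2011.

March 26, 2011; March 30, 2011; April 2, 2011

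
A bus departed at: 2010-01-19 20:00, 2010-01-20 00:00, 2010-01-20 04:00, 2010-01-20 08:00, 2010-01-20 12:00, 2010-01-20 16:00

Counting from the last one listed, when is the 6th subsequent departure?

2010-01-21 16:00

The interval is a steady 4 hours (4, 4, 4, 4, 4).
2010-01-20 16:00 + 4 h = 2010-01-20 20:00.
2010-01-20 20:00 + 4 h = 2010-01-21 00:00.
2010-01-21 00:00 + 4 h = 2010-01-21 04:00.
2010-01-21 04:00 + 4 h = 2010-01-21 08:00.
2010-01-21 08:00 + 4 h = 2010-01-21 12:00.
2010-01-21 12:00 + 4 h = 2010-01-21 16:00.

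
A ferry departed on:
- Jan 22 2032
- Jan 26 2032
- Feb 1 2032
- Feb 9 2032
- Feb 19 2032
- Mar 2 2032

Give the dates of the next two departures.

Intervals are 4, 6, 8, 10, 12 days — an arithmetic progression with common difference 2.
Next gap: 14 days. Mar 2 2032 + 14 days = Mar 16 2032.
Next gap: 16 days. Mar 16 2032 + 16 days = Apr 1 2032.

Mar 16 2032, Apr 1 2032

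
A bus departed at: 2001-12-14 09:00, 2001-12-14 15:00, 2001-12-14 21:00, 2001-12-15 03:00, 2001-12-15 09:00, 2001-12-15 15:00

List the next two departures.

2001-12-15 21:00, 2001-12-16 03:00

Gaps: 6, 6, 6, 6, 6 hours — each event is 6 hours after the previous one.
2001-12-15 15:00 + 6 h = 2001-12-15 21:00.
2001-12-15 21:00 + 6 h = 2001-12-16 03:00.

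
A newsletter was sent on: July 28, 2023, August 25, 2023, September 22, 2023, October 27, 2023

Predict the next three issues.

These are Fridays at 28- or 35-day spacing (28, 28, 35).
The pattern: 4th Friday of the month.
November 2023 — 4th Friday is November 24, 2023.
December 2023 — 4th Friday is December 22, 2023.
January 2024 — 4th Friday is January 26, 2024.

November 24, 2023; December 22, 2023; January 26, 2024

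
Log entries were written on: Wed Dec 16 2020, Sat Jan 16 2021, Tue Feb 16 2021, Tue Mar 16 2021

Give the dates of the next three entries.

Gaps: 31, 31, 28 days — not constant. Every event is on the 16th of the month.
Pattern: the 16th of each month.
Next: April 2021 → Fri Apr 16 2021.
Next: May 2021 → Sun May 16 2021.
Next: June 2021 → Wed Jun 16 2021.

Fri Apr 16 2021, Sun May 16 2021, Wed Jun 16 2021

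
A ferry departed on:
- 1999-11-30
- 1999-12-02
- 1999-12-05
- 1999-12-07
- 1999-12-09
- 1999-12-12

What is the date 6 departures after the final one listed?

Every event lands on a Tuesday or Thursday or Sunday (gaps cycle 2, 3, 2, 2, 3).
So the schedule is: every Tuesday, Thursday and Sunday.
The following Tuesday is 1999-12-14.
Next Thursday: 1999-12-16.
Next Sunday: 1999-12-19.
Next Tuesday: 1999-12-21.
The following Thursday is 1999-12-23.
The following Sunday is 1999-12-26.

1999-12-26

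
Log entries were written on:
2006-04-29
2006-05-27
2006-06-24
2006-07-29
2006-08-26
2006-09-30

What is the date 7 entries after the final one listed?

2007-04-28

All Saturdays; the gaps (28, 28, 35, 28, 35) vary with month length.
This is the last Saturday of each month.
October 2006 ends with Saturday 2006-10-28.
November 2006 ends with Saturday 2006-11-25.
December 2006 ends with Saturday 2006-12-30.
January 2007 ends with Saturday 2007-01-27.
February 2007 ends with Saturday 2007-02-24.
March 2007 ends with Saturday 2007-03-31.
Last Saturday of April 2007: 2007-04-28.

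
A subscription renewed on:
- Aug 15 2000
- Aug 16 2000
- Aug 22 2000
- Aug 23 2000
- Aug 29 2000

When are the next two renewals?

Aug 30 2000, Sep 5 2000

The gap pattern 1, 6, 1, 6 repeats every 2 events.
These are the Tuesdays and Wednesdays of each week.
Next Wednesday: Aug 30 2000.
Next Tuesday: Sep 5 2000.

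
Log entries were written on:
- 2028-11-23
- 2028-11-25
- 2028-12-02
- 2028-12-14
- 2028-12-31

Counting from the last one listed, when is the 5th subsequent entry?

Gaps: 2, 7, 12, 17 days — each gap is 5 larger than the previous one.
Next gap: 22 days. 2028-12-31 + 22 days = 2029-01-22.
Next gap: 27 days. 2029-01-22 + 27 days = 2029-02-18.
Next gap: 32 days. 2029-02-18 + 32 days = 2029-03-22.
Next gap: 37 days. 2029-03-22 + 37 days = 2029-04-28.
Next gap: 42 days. 2029-04-28 + 42 days = 2029-06-09.

2029-06-09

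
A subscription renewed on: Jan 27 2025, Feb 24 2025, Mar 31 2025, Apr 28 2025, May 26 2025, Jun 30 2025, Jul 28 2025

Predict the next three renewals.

Aug 25 2025, Sep 29 2025, Oct 27 2025

All Mondays; the gaps (28, 35, 28, 28, 35, 28) vary with month length.
This is the last Monday of each month.
August 2025 ends with Monday Aug 25 2025.
September 2025 ends with Monday Sep 29 2025.
October 2025 ends with Monday Oct 27 2025.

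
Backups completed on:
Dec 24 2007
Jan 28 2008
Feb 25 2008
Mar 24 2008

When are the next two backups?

Gaps: 35, 28, 28 days — a mix of 28 and 35. Every date is a Monday.
Each is the 4th Monday of its month.
4th Monday of April 2008: Apr 28 2008.
May 2008 — 4th Monday is May 26 2008.

Apr 28 2008, May 26 2008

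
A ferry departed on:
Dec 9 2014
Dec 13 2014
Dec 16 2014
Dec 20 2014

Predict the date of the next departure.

Dec 23 2014

Gaps: 4, 3, 4 days — not constant, but cyclic with period 2.
The events fall on every Tuesday and Saturday.
The following Tuesday is Dec 23 2014.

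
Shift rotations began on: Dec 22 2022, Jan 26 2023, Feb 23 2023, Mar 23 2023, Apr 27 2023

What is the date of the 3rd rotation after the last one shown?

Gaps: 35, 28, 28, 35 days — a mix of 28 and 35. Every date is a Thursday.
Each is the 4th Thursday of its month.
May 2023 — 4th Thursday is May 25 2023.
June 2023 — 4th Thursday is Jun 22 2023.
4th Thursday of July 2023: Jul 27 2023.

Jul 27 2023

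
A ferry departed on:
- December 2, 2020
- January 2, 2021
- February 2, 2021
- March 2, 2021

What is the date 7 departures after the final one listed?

October 2, 2021

Gaps: 31, 31, 28 days — not constant. Every event is on the 2nd of the month.
Pattern: the 2nd of each month.
Next: April 2021 → April 2, 2021.
Next: May 2021 → May 2, 2021.
June 2021: June 2, 2021.
July 2021: July 2, 2021.
August 2021: August 2, 2021.
Next: September 2021 → September 2, 2021.
Next: October 2021 → October 2, 2021.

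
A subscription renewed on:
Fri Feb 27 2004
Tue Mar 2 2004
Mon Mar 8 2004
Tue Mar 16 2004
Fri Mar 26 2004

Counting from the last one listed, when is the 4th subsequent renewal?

The spacing grows by 2 each time: 4, 6, 8, 10 days.
Next gap: 12 days. Fri Mar 26 2004 + 12 days = Wed Apr 7 2004.
Next gap: 14 days. Wed Apr 7 2004 + 14 days = Wed Apr 21 2004.
Next gap: 16 days. Wed Apr 21 2004 + 16 days = Fri May 7 2004.
Next gap: 18 days. Fri May 7 2004 + 18 days = Tue May 25 2004.

Tue May 25 2004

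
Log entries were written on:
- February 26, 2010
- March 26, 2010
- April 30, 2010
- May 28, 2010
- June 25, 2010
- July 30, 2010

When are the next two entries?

August 27, 2010; September 24, 2010

These are Fridays with 28, 35, 28, 28, 35-day gaps.
Each is the final Friday of its month — April 30, 2010 is past the 28th, so '4th Friday' doesn't fit.
Last Friday of August 2010: August 27, 2010.
September 2010 ends with Friday September 24, 2010.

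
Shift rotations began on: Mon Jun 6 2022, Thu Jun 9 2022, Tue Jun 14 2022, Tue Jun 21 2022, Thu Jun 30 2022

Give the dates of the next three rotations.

Mon Jul 11 2022, Sun Jul 24 2022, Mon Aug 8 2022

Gaps: 3, 5, 7, 9 days — each gap is 2 larger than the previous one.
Next gap: 11 days. Thu Jun 30 2022 + 11 days = Mon Jul 11 2022.
Next gap: 13 days. Mon Jul 11 2022 + 13 days = Sun Jul 24 2022.
Next gap: 15 days. Sun Jul 24 2022 + 15 days = Mon Aug 8 2022.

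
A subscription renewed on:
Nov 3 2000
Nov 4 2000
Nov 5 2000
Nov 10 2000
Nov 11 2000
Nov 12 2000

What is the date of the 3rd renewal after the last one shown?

Nov 19 2000

The gap pattern 1, 1, 5, 1, 1 repeats every 3 events.
These are the Fridays, Saturdays and Sundays of each week.
Next Friday: Nov 17 2000.
The following Saturday is Nov 18 2000.
The following Sunday is Nov 19 2000.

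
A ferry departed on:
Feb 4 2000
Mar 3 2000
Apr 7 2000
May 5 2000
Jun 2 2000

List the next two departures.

Jul 7 2000, Aug 4 2000

All dates are Fridays, 28, 35, 28, 28 days apart.
Specifically, the 1st Friday of each month.
1st Friday of July 2000: Jul 7 2000.
August 2000 — 1st Friday is Aug 4 2000.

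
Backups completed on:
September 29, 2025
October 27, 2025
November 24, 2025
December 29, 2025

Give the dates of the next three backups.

January 26, 2026; February 23, 2026; March 30, 2026

All Mondays; the gaps (28, 28, 35) vary with month length.
This is the last Monday of each month.
January 2026 ends with Monday January 26, 2026.
Last Monday of February 2026: February 23, 2026.
March 2026 ends with Monday March 30, 2026.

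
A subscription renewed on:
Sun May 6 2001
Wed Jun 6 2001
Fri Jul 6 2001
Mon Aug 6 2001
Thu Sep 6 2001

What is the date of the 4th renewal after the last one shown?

Each date is the 6th; the gaps (31, 30, 31, 31) track the month lengths.
The rule is the 6th of each month.
October 2001: Sat Oct 6 2001.
November 2001: Tue Nov 6 2001.
December 2001: Thu Dec 6 2001.
Next: January 2002 → Sun Jan 6 2002.

Sun Jan 6 2002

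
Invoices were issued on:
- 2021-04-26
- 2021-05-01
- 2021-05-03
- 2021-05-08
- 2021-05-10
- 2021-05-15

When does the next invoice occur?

Gaps: 5, 2, 5, 2, 5 days — not constant, but cyclic with period 2.
The events fall on every Monday and Saturday.
The following Monday is 2021-05-17.

2021-05-17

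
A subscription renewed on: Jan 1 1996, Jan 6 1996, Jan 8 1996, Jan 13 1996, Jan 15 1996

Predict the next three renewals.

Jan 20 1996, Jan 22 1996, Jan 27 1996

The gap pattern 5, 2, 5, 2 repeats every 2 events.
These are the Mondays and Saturdays of each week.
Next Saturday: Jan 20 1996.
Next Monday: Jan 22 1996.
The following Saturday is Jan 27 1996.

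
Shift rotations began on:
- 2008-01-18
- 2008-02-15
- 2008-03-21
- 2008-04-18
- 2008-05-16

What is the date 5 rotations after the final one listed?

Gaps: 28, 35, 28, 28 days — a mix of 28 and 35. Every date is a Friday.
Each is the 3rd Friday of its month.
June 2008 — 3rd Friday is 2008-06-20.
July 2008 — 3rd Friday is 2008-07-18.
3rd Friday of August 2008: 2008-08-15.
September 2008 — 3rd Friday is 2008-09-19.
3rd Friday of October 2008: 2008-10-17.

2008-10-17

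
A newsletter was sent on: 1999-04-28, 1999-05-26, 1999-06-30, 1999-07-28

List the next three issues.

All Wednesdays; the gaps (28, 35, 28) vary with month length.
This is the last Wednesday of each month.
August 1999 ends with Wednesday 1999-08-25.
Last Wednesday of September 1999: 1999-09-29.
Last Wednesday of October 1999: 1999-10-27.

1999-08-25, 1999-09-29, 1999-10-27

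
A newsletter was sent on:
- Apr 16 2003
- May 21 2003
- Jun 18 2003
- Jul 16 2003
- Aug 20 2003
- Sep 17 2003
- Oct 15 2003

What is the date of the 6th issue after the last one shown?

All dates are Wednesdays, 35, 28, 28, 35, 28, 28 days apart.
Specifically, the 3rd Wednesday of each month.
November 2003 — 3rd Wednesday is Nov 19 2003.
3rd Wednesday of December 2003: Dec 17 2003.
January 2004 — 3rd Wednesday is Jan 21 2004.
February 2004 — 3rd Wednesday is Feb 18 2004.
March 2004 — 3rd Wednesday is Mar 17 2004.
April 2004 — 3rd Wednesday is Apr 21 2004.

Apr 21 2004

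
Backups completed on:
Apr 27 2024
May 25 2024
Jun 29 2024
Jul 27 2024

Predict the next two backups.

Aug 31 2024, Sep 28 2024

All Saturdays; the gaps (28, 35, 28) vary with month length.
This is the last Saturday of each month.
August 2024 ends with Saturday Aug 31 2024.
Last Saturday of September 2024: Sep 28 2024.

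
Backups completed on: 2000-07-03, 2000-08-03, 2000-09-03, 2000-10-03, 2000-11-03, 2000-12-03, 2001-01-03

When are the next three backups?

Each date is the 3rd; the gaps (31, 31, 30, 31, 30, 31) track the month lengths.
The rule is the 3rd of each month.
February 2001: 2001-02-03.
March 2001: 2001-03-03.
April 2001: 2001-04-03.

2001-02-03, 2001-03-03, 2001-04-03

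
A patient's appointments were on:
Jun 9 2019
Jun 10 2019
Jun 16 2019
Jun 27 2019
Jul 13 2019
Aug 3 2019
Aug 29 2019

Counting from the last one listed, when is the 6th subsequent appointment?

May 16 2020

The spacing grows by 5 each time: 1, 6, 11, 16, 21, 26 days.
Next gap: 31 days. Aug 29 2019 + 31 days = Sep 29 2019.
Next gap: 36 days. Sep 29 2019 + 36 days = Nov 4 2019.
Next gap: 41 days. Nov 4 2019 + 41 days = Dec 15 2019.
Next gap: 46 days. Dec 15 2019 + 46 days = Jan 30 2020.
Next gap: 51 days. Jan 30 2020 + 51 days = Mar 21 2020.
Next gap: 56 days. Mar 21 2020 + 56 days = May 16 2020.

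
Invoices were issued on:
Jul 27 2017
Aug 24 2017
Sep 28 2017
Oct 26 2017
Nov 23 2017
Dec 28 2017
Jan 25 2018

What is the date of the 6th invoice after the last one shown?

Jul 26 2018

These are Thursdays at 28- or 35-day spacing (28, 35, 28, 28, 35, 28).
The pattern: 4th Thursday of the month.
4th Thursday of February 2018: Feb 22 2018.
4th Thursday of March 2018: Mar 22 2018.
April 2018 — 4th Thursday is Apr 26 2018.
May 2018 — 4th Thursday is May 24 2018.
4th Thursday of June 2018: Jun 28 2018.
July 2018 — 4th Thursday is Jul 26 2018.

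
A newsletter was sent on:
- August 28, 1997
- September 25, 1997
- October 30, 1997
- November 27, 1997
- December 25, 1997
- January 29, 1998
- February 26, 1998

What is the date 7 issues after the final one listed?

Every date is a Thursday; gaps 28, 35, 28, 28, 35, 28 days.
Each is the last Thursday of its month (at least one falls on the 29th or later, ruling out '4th Thursday').
Last Thursday of March 1998: March 26, 1998.
April 1998 ends with Thursday April 30, 1998.
May 1998 ends with Thursday May 28, 1998.
June 1998 ends with Thursday June 25, 1998.
July 1998 ends with Thursday July 30, 1998.
August 1998 ends with Thursday August 27, 1998.
Last Thursday of September 1998: September 24, 1998.

September 24, 1998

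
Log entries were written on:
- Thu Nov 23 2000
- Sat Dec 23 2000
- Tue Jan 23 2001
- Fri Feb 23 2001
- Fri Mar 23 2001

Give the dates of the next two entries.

The day-of-month is always 23 (30, 31, 31, 28 days between events).
So this recurs on the 23rd of each month.
April 2001: Mon Apr 23 2001.
Next: May 2001 → Wed May 23 2001.

Mon Apr 23 2001, Wed May 23 2001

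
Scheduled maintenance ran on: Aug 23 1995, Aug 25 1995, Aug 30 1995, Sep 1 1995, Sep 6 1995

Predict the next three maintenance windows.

The gap pattern 2, 5, 2, 5 repeats every 2 events.
These are the Wednesdays and Fridays of each week.
Next Friday: Sep 8 1995.
The following Wednesday is Sep 13 1995.
The following Friday is Sep 15 1995.

Sep 8 1995, Sep 13 1995, Sep 15 1995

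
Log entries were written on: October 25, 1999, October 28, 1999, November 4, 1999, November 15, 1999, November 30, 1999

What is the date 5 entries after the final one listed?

Intervals are 3, 7, 11, 15 days — an arithmetic progression with common difference 4.
Next gap: 19 days. November 30, 1999 + 19 days = December 19, 1999.
Next gap: 23 days. December 19, 1999 + 23 days = January 11, 2000.
Next gap: 27 days. January 11, 2000 + 27 days = February 7, 2000.
Next gap: 31 days. February 7, 2000 + 31 days = March 9, 2000.
Next gap: 35 days. March 9, 2000 + 35 days = April 13, 2000.

April 13, 2000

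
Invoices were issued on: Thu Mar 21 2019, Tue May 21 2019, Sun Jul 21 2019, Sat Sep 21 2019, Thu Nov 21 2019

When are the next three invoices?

Gaps: 61, 61, 62, 61 days — not constant. Every event is on the 21st of the month.
Pattern: the 21st of every 2 months.
Next: January 2020 → Tue Jan 21 2020.
Next: March 2020 → Sat Mar 21 2020.
May 2020: Thu May 21 2020.

Tue Jan 21 2020, Sat Mar 21 2020, Thu May 21 2020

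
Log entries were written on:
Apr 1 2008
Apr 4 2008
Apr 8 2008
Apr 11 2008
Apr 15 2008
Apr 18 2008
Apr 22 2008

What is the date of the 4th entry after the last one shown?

The gap pattern 3, 4, 3, 4, 3, 4 repeats every 2 events.
These are the Tuesdays and Fridays of each week.
Next Friday: Apr 25 2008.
Next Tuesday: Apr 29 2008.
Next Friday: May 2 2008.
The following Tuesday is May 6 2008.

May 6 2008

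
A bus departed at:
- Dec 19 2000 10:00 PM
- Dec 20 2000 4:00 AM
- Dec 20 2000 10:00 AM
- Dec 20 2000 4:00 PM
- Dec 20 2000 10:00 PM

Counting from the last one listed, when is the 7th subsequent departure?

The interval is a steady 6 hours (6, 6, 6, 6).
Dec 20 2000 10:00 PM + 6 h = Dec 21 2000 4:00 AM.
Dec 21 2000 4:00 AM + 6 h = Dec 21 2000 10:00 AM.
Dec 21 2000 10:00 AM + 6 h = Dec 21 2000 4:00 PM.
Dec 21 2000 4:00 PM + 6 h = Dec 21 2000 10:00 PM.
Dec 21 2000 10:00 PM + 6 h = Dec 22 2000 4:00 AM.
Dec 22 2000 4:00 AM + 6 h = Dec 22 2000 10:00 AM.
Dec 22 2000 10:00 AM + 6 h = Dec 22 2000 4:00 PM.

Dec 22 2000 4:00 PM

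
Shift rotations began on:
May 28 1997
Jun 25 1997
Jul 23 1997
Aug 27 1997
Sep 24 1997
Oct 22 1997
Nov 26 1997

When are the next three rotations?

Dec 24 1997, Jan 28 1998, Feb 25 1998

These are Wednesdays at 28- or 35-day spacing (28, 28, 35, 28, 28, 35).
The pattern: 4th Wednesday of the month.
December 1997 — 4th Wednesday is Dec 24 1997.
4th Wednesday of January 1998: Jan 28 1998.
4th Wednesday of February 1998: Feb 25 1998.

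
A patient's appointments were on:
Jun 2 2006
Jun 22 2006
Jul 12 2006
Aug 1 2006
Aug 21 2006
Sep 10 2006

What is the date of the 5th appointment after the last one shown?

Gaps between consecutive events: 20, 20, 20, 20, 20 days — a constant 20-day interval.
Sep 10 2006 + 20 days = Sep 30 2006.
Sep 30 2006 + 20 days = Oct 20 2006.
Oct 20 2006 + 20 days = Nov 9 2006.
Nov 9 2006 + 20 days = Nov 29 2006.
Nov 29 2006 + 20 days = Dec 19 2006.

Dec 19 2006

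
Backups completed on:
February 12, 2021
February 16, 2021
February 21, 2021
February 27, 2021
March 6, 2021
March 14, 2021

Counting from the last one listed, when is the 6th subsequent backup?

May 22, 2021

Intervals are 4, 5, 6, 7, 8 days — an arithmetic progression with common difference 1.
Next gap: 9 days. March 14, 2021 + 9 days = March 23, 2021.
Next gap: 10 days. March 23, 2021 + 10 days = April 2, 2021.
Next gap: 11 days. April 2, 2021 + 11 days = April 13, 2021.
Next gap: 12 days. April 13, 2021 + 12 days = April 25, 2021.
Next gap: 13 days. April 25, 2021 + 13 days = May 8, 2021.
Next gap: 14 days. May 8, 2021 + 14 days = May 22, 2021.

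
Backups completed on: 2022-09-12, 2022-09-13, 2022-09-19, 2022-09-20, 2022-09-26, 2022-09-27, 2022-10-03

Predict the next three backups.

Every event lands on a Monday or Tuesday (gaps cycle 1, 6, 1, 6, 1, 6).
So the schedule is: every Monday and Tuesday.
The following Tuesday is 2022-10-04.
The following Monday is 2022-10-10.
The following Tuesday is 2022-10-11.

2022-10-04, 2022-10-10, 2022-10-11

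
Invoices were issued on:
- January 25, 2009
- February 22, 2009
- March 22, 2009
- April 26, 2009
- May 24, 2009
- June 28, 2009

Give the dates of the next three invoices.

July 26, 2009; August 23, 2009; September 27, 2009

Gaps: 28, 28, 35, 28, 35 days — a mix of 28 and 35. Every date is a Sunday.
Each is the 4th Sunday of its month.
4th Sunday of July 2009: July 26, 2009.
August 2009 — 4th Sunday is August 23, 2009.
September 2009 — 4th Sunday is September 27, 2009.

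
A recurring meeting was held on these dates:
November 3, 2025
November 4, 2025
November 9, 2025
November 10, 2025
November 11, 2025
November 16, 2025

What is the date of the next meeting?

November 17, 2025

Every event lands on a Monday or Tuesday or Sunday (gaps cycle 1, 5, 1, 1, 5).
So the schedule is: every Monday, Tuesday and Sunday.
Next Monday: November 17, 2025.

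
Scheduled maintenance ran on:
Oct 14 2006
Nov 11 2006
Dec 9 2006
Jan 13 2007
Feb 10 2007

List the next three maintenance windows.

Mar 10 2007, Apr 14 2007, May 12 2007

These are Saturdays at 28- or 35-day spacing (28, 28, 35, 28).
The pattern: 2nd Saturday of the month.
March 2007 — 2nd Saturday is Mar 10 2007.
2nd Saturday of April 2007: Apr 14 2007.
2nd Saturday of May 2007: May 12 2007.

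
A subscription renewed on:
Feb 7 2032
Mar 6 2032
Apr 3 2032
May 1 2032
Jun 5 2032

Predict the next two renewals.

Jul 3 2032, Aug 7 2032

Gaps: 28, 28, 28, 35 days — a mix of 28 and 35. Every date is a Saturday.
Each is the 1st Saturday of its month.
1st Saturday of July 2032: Jul 3 2032.
1st Saturday of August 2032: Aug 7 2032.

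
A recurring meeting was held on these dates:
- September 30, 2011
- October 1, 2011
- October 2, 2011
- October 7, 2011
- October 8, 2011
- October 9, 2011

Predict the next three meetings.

October 14, 2011; October 15, 2011; October 16, 2011

Gaps: 1, 1, 5, 1, 1 days — not constant, but cyclic with period 3.
The events fall on every Friday, Saturday and Sunday.
The following Friday is October 14, 2011.
Next Saturday: October 15, 2011.
The following Sunday is October 16, 2011.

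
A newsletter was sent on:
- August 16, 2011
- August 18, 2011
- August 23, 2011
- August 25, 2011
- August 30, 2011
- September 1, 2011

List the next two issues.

The gap pattern 2, 5, 2, 5, 2 repeats every 2 events.
These are the Tuesdays and Thursdays of each week.
The following Tuesday is September 6, 2011.
Next Thursday: September 8, 2011.

September 6, 2011; September 8, 2011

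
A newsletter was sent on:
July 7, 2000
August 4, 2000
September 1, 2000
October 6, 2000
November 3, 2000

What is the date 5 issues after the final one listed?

April 6, 2001

All dates are Fridays, 28, 28, 35, 28 days apart.
Specifically, the 1st Friday of each month.
1st Friday of December 2000: December 1, 2000.
January 2001 — 1st Friday is January 5, 2001.
February 2001 — 1st Friday is February 2, 2001.
1st Friday of March 2001: March 2, 2001.
April 2001 — 1st Friday is April 6, 2001.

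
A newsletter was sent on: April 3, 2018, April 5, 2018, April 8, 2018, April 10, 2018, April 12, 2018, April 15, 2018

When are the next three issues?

Every event lands on a Tuesday or Thursday or Sunday (gaps cycle 2, 3, 2, 2, 3).
So the schedule is: every Tuesday, Thursday and Sunday.
Next Tuesday: April 17, 2018.
The following Thursday is April 19, 2018.
The following Sunday is April 22, 2018.

April 17, 2018; April 19, 2018; April 22, 2018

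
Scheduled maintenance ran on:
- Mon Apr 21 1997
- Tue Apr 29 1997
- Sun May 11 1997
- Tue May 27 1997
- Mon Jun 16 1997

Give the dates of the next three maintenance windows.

Thu Jul 10 1997, Thu Aug 7 1997, Mon Sep 8 1997

Intervals are 8, 12, 16, 20 days — an arithmetic progression with common difference 4.
Next gap: 24 days. Mon Jun 16 1997 + 24 days = Thu Jul 10 1997.
Next gap: 28 days. Thu Jul 10 1997 + 28 days = Thu Aug 7 1997.
Next gap: 32 days. Thu Aug 7 1997 + 32 days = Mon Sep 8 1997.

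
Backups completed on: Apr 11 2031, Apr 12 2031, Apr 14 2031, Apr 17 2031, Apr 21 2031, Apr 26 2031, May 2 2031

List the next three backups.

Intervals are 1, 2, 3, 4, 5, 6 days — an arithmetic progression with common difference 1.
Next gap: 7 days. May 2 2031 + 7 days = May 9 2031.
Next gap: 8 days. May 9 2031 + 8 days = May 17 2031.
Next gap: 9 days. May 17 2031 + 9 days = May 26 2031.

May 9 2031, May 17 2031, May 26 2031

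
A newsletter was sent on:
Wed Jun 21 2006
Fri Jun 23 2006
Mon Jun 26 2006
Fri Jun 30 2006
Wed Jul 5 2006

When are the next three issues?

The spacing grows by 1 each time: 2, 3, 4, 5 days.
Next gap: 6 days. Wed Jul 5 2006 + 6 days = Tue Jul 11 2006.
Next gap: 7 days. Tue Jul 11 2006 + 7 days = Tue Jul 18 2006.
Next gap: 8 days. Tue Jul 18 2006 + 8 days = Wed Jul 26 2006.

Tue Jul 11 2006, Tue Jul 18 2006, Wed Jul 26 2006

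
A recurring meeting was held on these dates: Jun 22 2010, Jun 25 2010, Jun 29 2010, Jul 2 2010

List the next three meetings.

The gap pattern 3, 4, 3 repeats every 2 events.
These are the Tuesdays and Fridays of each week.
Next Tuesday: Jul 6 2010.
The following Friday is Jul 9 2010.
Next Tuesday: Jul 13 2010.

Jul 6 2010, Jul 9 2010, Jul 13 2010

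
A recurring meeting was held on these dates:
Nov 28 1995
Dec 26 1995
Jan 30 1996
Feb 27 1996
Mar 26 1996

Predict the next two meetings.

These are Tuesdays with 28, 35, 28, 28-day gaps.
Each is the final Tuesday of its month — Jan 30 1996 is past the 28th, so '4th Tuesday' doesn't fit.
April 1996 ends with Tuesday Apr 30 1996.
Last Tuesday of May 1996: May 28 1996.

Apr 30 1996, May 28 1996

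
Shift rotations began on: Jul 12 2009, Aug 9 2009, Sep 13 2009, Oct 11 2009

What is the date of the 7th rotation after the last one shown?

May 9 2010

Gaps: 28, 35, 28 days — a mix of 28 and 35. Every date is a Sunday.
Each is the 2nd Sunday of its month.
November 2009 — 2nd Sunday is Nov 8 2009.
2nd Sunday of December 2009: Dec 13 2009.
2nd Sunday of January 2010: Jan 10 2010.
2nd Sunday of February 2010: Feb 14 2010.
March 2010 — 2nd Sunday is Mar 14 2010.
April 2010 — 2nd Sunday is Apr 11 2010.
2nd Sunday of May 2010: May 9 2010.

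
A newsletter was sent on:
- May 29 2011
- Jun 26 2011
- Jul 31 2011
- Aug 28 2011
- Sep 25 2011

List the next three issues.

Oct 30 2011, Nov 27 2011, Dec 25 2011

Every date is a Sunday; gaps 28, 35, 28, 28 days.
Each is the last Sunday of its month (at least one falls on the 29th or later, ruling out '4th Sunday').
October 2011 ends with Sunday Oct 30 2011.
Last Sunday of November 2011: Nov 27 2011.
Last Sunday of December 2011: Dec 25 2011.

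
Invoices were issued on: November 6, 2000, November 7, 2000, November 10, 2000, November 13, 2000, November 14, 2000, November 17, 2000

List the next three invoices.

November 20, 2000; November 21, 2000; November 24, 2000

Every event lands on a Monday or Tuesday or Friday (gaps cycle 1, 3, 3, 1, 3).
So the schedule is: every Monday, Tuesday and Friday.
Next Monday: November 20, 2000.
The following Tuesday is November 21, 2000.
Next Friday: November 24, 2000.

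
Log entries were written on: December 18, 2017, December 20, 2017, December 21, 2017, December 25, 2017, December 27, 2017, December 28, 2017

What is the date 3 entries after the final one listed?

The gap pattern 2, 1, 4, 2, 1 repeats every 3 events.
These are the Mondays, Wednesdays and Thursdays of each week.
The following Monday is January 1, 2018.
The following Wednesday is January 3, 2018.
Next Thursday: January 4, 2018.

January 4, 2018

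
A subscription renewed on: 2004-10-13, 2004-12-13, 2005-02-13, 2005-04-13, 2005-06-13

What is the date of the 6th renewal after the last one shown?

The day-of-month is always 13 (61, 62, 59, 61 days between events).
So this recurs on the 13th of every 2 months.
Next: August 2005 → 2005-08-13.
Next: October 2005 → 2005-10-13.
December 2005: 2005-12-13.
Next: February 2006 → 2006-02-13.
Next: April 2006 → 2006-04-13.
Next: June 2006 → 2006-06-13.

2006-06-13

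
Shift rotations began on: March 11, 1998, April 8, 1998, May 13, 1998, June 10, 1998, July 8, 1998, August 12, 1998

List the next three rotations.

All dates are Wednesdays, 28, 35, 28, 28, 35 days apart.
Specifically, the 2nd Wednesday of each month.
2nd Wednesday of September 1998: September 9, 1998.
2nd Wednesday of October 1998: October 14, 1998.
2nd Wednesday of November 1998: November 11, 1998.

September 9, 1998; October 14, 1998; November 11, 1998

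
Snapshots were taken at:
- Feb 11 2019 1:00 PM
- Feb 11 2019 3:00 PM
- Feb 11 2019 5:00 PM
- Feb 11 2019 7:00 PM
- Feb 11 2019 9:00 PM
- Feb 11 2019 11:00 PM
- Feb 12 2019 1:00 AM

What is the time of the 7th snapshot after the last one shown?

The interval is a steady 2 hours (2, 2, 2, 2, 2, 2).
Feb 12 2019 1:00 AM + 2 h = Feb 12 2019 3:00 AM.
Feb 12 2019 3:00 AM + 2 h = Feb 12 2019 5:00 AM.
Feb 12 2019 5:00 AM + 2 h = Feb 12 2019 7:00 AM.
Feb 12 2019 7:00 AM + 2 h = Feb 12 2019 9:00 AM.
Feb 12 2019 9:00 AM + 2 h = Feb 12 2019 11:00 AM.
Feb 12 2019 11:00 AM + 2 h = Feb 12 2019 1:00 PM.
Feb 12 2019 1:00 PM + 2 h = Feb 12 2019 3:00 PM.

Feb 12 2019 3:00 PM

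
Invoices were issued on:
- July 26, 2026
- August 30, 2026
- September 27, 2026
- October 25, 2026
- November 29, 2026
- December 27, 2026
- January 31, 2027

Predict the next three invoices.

February 28, 2027; March 28, 2027; April 25, 2027

These are Sundays with 35, 28, 28, 35, 28, 35-day gaps.
Each is the final Sunday of its month — August 30, 2026 is past the 28th, so '4th Sunday' doesn't fit.
Last Sunday of February 2027: February 28, 2027.
March 2027 ends with Sunday March 28, 2027.
Last Sunday of April 2027: April 25, 2027.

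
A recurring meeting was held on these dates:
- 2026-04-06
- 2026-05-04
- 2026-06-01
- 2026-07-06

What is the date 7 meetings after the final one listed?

2027-02-01

These are Mondays at 28- or 35-day spacing (28, 28, 35).
The pattern: 1st Monday of the month.
August 2026 — 1st Monday is 2026-08-03.
1st Monday of September 2026: 2026-09-07.
1st Monday of October 2026: 2026-10-05.
November 2026 — 1st Monday is 2026-11-02.
December 2026 — 1st Monday is 2026-12-07.
1st Monday of January 2027: 2027-01-04.
1st Monday of February 2027: 2027-02-01.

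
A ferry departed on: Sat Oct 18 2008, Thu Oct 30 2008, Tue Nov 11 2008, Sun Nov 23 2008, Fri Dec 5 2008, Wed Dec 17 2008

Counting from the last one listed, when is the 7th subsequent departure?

Wed Mar 11 2009

The spacing is 12, 12, 12, 12, 12 days — always 12 days.
Wed Dec 17 2008 + 12 days = Mon Dec 29 2008.
Mon Dec 29 2008 + 12 days = Sat Jan 10 2009.
Sat Jan 10 2009 + 12 days = Thu Jan 22 2009.
Thu Jan 22 2009 + 12 days = Tue Feb 3 2009.
Tue Feb 3 2009 + 12 days = Sun Feb 15 2009.
Sun Feb 15 2009 + 12 days = Fri Feb 27 2009.
Fri Feb 27 2009 + 12 days = Wed Mar 11 2009.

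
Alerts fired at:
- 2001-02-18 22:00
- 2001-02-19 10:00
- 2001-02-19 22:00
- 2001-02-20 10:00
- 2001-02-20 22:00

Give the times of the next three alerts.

Spacing: 12, 12, 12, 12 h — constant 12 h.
2001-02-20 22:00 + 12 h = 2001-02-21 10:00.
2001-02-21 10:00 + 12 h = 2001-02-21 22:00.
2001-02-21 22:00 + 12 h = 2001-02-22 10:00.

2001-02-21 10:00, 2001-02-21 22:00, 2001-02-22 10:00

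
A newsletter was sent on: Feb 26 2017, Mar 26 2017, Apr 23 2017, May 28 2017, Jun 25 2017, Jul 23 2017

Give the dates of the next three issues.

These are Sundays at 28- or 35-day spacing (28, 28, 35, 28, 28).
The pattern: 4th Sunday of the month.
4th Sunday of August 2017: Aug 27 2017.
September 2017 — 4th Sunday is Sep 24 2017.
4th Sunday of October 2017: Oct 22 2017.

Aug 27 2017, Sep 24 2017, Oct 22 2017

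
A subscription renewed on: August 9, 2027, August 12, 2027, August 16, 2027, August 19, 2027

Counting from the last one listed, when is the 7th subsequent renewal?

September 13, 2027

Gaps: 3, 4, 3 days — not constant, but cyclic with period 2.
The events fall on every Monday and Thursday.
The following Monday is August 23, 2027.
Next Thursday: August 26, 2027.
The following Monday is August 30, 2027.
Next Thursday: September 2, 2027.
Next Monday: September 6, 2027.
Next Thursday: September 9, 2027.
Next Monday: September 13, 2027.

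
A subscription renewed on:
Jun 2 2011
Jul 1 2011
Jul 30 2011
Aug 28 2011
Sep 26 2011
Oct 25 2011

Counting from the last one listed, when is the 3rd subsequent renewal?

The spacing is 29, 29, 29, 29, 29 days — always 29 days.
Oct 25 2011 + 29 days = Nov 23 2011.
Nov 23 2011 + 29 days = Dec 22 2011.
Dec 22 2011 + 29 days = Jan 20 2012.

Jan 20 2012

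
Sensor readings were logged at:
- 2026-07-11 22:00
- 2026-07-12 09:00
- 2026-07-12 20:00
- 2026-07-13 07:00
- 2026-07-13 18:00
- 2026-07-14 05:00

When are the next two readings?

2026-07-14 16:00, 2026-07-15 03:00

Spacing: 11, 11, 11, 11, 11 h — constant 11 h.
2026-07-14 05:00 + 11 h = 2026-07-14 16:00.
2026-07-14 16:00 + 11 h = 2026-07-15 03:00.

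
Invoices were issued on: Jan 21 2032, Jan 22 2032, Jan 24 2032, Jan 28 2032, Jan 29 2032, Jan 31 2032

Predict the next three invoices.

Feb 4 2032, Feb 5 2032, Feb 7 2032

The gap pattern 1, 2, 4, 1, 2 repeats every 3 events.
These are the Wednesdays, Thursdays and Saturdays of each week.
The following Wednesday is Feb 4 2032.
The following Thursday is Feb 5 2032.
The following Saturday is Feb 7 2032.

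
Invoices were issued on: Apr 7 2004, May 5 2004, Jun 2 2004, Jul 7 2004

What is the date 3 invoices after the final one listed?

Gaps: 28, 28, 35 days — a mix of 28 and 35. Every date is a Wednesday.
Each is the 1st Wednesday of its month.
1st Wednesday of August 2004: Aug 4 2004.
1st Wednesday of September 2004: Sep 1 2004.
1st Wednesday of October 2004: Oct 6 2004.

Oct 6 2004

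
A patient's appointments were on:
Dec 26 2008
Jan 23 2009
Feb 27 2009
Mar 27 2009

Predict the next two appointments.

Apr 24 2009, May 22 2009

All dates are Fridays, 28, 35, 28 days apart.
Specifically, the 4th Friday of each month.
April 2009 — 4th Friday is Apr 24 2009.
May 2009 — 4th Friday is May 22 2009.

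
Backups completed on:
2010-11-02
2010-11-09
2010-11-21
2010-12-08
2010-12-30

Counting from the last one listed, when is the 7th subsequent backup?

Intervals are 7, 12, 17, 22 days — an arithmetic progression with common difference 5.
Next gap: 27 days. 2010-12-30 + 27 days = 2011-01-26.
Next gap: 32 days. 2011-01-26 + 32 days = 2011-02-27.
Next gap: 37 days. 2011-02-27 + 37 days = 2011-04-05.
Next gap: 42 days. 2011-04-05 + 42 days = 2011-05-17.
Next gap: 47 days. 2011-05-17 + 47 days = 2011-07-03.
Next gap: 52 days. 2011-07-03 + 52 days = 2011-08-24.
Next gap: 57 days. 2011-08-24 + 57 days = 2011-10-20.

2011-10-20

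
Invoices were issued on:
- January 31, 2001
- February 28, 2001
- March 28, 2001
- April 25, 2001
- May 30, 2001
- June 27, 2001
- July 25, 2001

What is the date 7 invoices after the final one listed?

Every date is a Wednesday; gaps 28, 28, 28, 35, 28, 28 days.
Each is the last Wednesday of its month (at least one falls on the 29th or later, ruling out '4th Wednesday').
Last Wednesday of August 2001: August 29, 2001.
September 2001 ends with Wednesday September 26, 2001.
Last Wednesday of October 2001: October 31, 2001.
Last Wednesday of November 2001: November 28, 2001.
Last Wednesday of December 2001: December 26, 2001.
Last Wednesday of January 2002: January 30, 2002.
Last Wednesday of February 2002: February 27, 2002.

February 27, 2002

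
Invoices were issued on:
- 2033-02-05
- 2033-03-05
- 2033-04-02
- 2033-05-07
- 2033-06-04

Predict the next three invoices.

2033-07-02, 2033-08-06, 2033-09-03

These are Saturdays at 28- or 35-day spacing (28, 28, 35, 28).
The pattern: 1st Saturday of the month.
1st Saturday of July 2033: 2033-07-02.
1st Saturday of August 2033: 2033-08-06.
1st Saturday of September 2033: 2033-09-03.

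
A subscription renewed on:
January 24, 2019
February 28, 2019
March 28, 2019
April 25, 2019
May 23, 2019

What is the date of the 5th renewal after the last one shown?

October 24, 2019

Gaps: 35, 28, 28, 28 days — a mix of 28 and 35. Every date is a Thursday.
Each is the 4th Thursday of its month.
4th Thursday of June 2019: June 27, 2019.
4th Thursday of July 2019: July 25, 2019.
4th Thursday of August 2019: August 22, 2019.
4th Thursday of September 2019: September 26, 2019.
4th Thursday of October 2019: October 24, 2019.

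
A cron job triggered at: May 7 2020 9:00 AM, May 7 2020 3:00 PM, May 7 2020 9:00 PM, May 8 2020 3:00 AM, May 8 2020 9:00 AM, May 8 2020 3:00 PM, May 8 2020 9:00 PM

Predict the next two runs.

May 9 2020 3:00 AM, May 9 2020 9:00 AM

Gaps: 6, 6, 6, 6, 6, 6 hours — each event is 6 hours after the previous one.
May 8 2020 9:00 PM + 6 h = May 9 2020 3:00 AM.
May 9 2020 3:00 AM + 6 h = May 9 2020 9:00 AM.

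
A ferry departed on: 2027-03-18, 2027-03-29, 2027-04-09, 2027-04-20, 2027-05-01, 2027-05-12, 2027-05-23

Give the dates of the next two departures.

Every event comes 11 days after the last (11, 11, 11, 11, 11, 11).
2027-05-23 + 11 days = 2027-06-03.
2027-06-03 + 11 days = 2027-06-14.

2027-06-03, 2027-06-14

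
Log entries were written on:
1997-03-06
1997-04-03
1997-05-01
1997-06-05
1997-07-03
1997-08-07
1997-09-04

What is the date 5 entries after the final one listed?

1998-02-05

Gaps: 28, 28, 35, 28, 35, 28 days — a mix of 28 and 35. Every date is a Thursday.
Each is the 1st Thursday of its month.
October 1997 — 1st Thursday is 1997-10-02.
November 1997 — 1st Thursday is 1997-11-06.
1st Thursday of December 1997: 1997-12-04.
1st Thursday of January 1998: 1998-01-01.
1st Thursday of February 1998: 1998-02-05.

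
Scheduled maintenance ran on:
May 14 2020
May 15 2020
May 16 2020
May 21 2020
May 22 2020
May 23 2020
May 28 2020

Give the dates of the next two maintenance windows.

May 29 2020, May 30 2020

Every event lands on a Thursday or Friday or Saturday (gaps cycle 1, 1, 5, 1, 1, 5).
So the schedule is: every Thursday, Friday and Saturday.
The following Friday is May 29 2020.
The following Saturday is May 30 2020.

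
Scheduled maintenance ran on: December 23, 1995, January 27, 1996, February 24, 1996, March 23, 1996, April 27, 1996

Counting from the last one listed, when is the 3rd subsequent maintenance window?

July 27, 1996

These are Saturdays at 28- or 35-day spacing (35, 28, 28, 35).
The pattern: 4th Saturday of the month.
May 1996 — 4th Saturday is May 25, 1996.
4th Saturday of June 1996: June 22, 1996.
4th Saturday of July 1996: July 27, 1996.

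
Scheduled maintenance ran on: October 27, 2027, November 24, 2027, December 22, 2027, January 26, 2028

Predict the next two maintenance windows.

February 23, 2028; March 22, 2028

These are Wednesdays at 28- or 35-day spacing (28, 28, 35).
The pattern: 4th Wednesday of the month.
February 2028 — 4th Wednesday is February 23, 2028.
4th Wednesday of March 2028: March 22, 2028.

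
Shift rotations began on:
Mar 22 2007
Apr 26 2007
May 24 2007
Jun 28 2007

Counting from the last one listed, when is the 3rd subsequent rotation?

Sep 27 2007

All dates are Thursdays, 35, 28, 35 days apart.
Specifically, the 4th Thursday of each month.
4th Thursday of July 2007: Jul 26 2007.
August 2007 — 4th Thursday is Aug 23 2007.
September 2007 — 4th Thursday is Sep 27 2007.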